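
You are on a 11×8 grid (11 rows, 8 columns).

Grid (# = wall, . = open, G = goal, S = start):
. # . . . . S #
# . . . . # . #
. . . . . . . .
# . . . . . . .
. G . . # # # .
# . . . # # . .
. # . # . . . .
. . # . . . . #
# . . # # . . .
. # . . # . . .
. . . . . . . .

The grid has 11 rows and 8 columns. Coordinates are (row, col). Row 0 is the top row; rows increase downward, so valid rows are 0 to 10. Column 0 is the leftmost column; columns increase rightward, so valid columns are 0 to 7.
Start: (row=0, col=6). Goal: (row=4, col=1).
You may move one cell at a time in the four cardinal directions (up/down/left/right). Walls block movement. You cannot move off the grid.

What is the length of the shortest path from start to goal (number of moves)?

Answer: Shortest path length: 9

Derivation:
BFS from (row=0, col=6) until reaching (row=4, col=1):
  Distance 0: (row=0, col=6)
  Distance 1: (row=0, col=5), (row=1, col=6)
  Distance 2: (row=0, col=4), (row=2, col=6)
  Distance 3: (row=0, col=3), (row=1, col=4), (row=2, col=5), (row=2, col=7), (row=3, col=6)
  Distance 4: (row=0, col=2), (row=1, col=3), (row=2, col=4), (row=3, col=5), (row=3, col=7)
  Distance 5: (row=1, col=2), (row=2, col=3), (row=3, col=4), (row=4, col=7)
  Distance 6: (row=1, col=1), (row=2, col=2), (row=3, col=3), (row=5, col=7)
  Distance 7: (row=2, col=1), (row=3, col=2), (row=4, col=3), (row=5, col=6), (row=6, col=7)
  Distance 8: (row=2, col=0), (row=3, col=1), (row=4, col=2), (row=5, col=3), (row=6, col=6)
  Distance 9: (row=4, col=1), (row=5, col=2), (row=6, col=5), (row=7, col=6)  <- goal reached here
One shortest path (9 moves): (row=0, col=6) -> (row=0, col=5) -> (row=0, col=4) -> (row=0, col=3) -> (row=0, col=2) -> (row=1, col=2) -> (row=1, col=1) -> (row=2, col=1) -> (row=3, col=1) -> (row=4, col=1)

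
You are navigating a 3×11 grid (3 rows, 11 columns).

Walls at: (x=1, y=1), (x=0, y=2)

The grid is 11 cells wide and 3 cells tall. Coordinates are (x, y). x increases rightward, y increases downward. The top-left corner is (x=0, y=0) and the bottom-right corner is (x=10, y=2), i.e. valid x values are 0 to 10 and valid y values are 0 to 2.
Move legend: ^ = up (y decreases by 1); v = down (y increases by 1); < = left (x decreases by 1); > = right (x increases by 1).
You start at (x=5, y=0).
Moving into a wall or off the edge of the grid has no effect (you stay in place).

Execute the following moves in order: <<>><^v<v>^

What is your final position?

Start: (x=5, y=0)
  < (left): (x=5, y=0) -> (x=4, y=0)
  < (left): (x=4, y=0) -> (x=3, y=0)
  > (right): (x=3, y=0) -> (x=4, y=0)
  > (right): (x=4, y=0) -> (x=5, y=0)
  < (left): (x=5, y=0) -> (x=4, y=0)
  ^ (up): blocked, stay at (x=4, y=0)
  v (down): (x=4, y=0) -> (x=4, y=1)
  < (left): (x=4, y=1) -> (x=3, y=1)
  v (down): (x=3, y=1) -> (x=3, y=2)
  > (right): (x=3, y=2) -> (x=4, y=2)
  ^ (up): (x=4, y=2) -> (x=4, y=1)
Final: (x=4, y=1)

Answer: Final position: (x=4, y=1)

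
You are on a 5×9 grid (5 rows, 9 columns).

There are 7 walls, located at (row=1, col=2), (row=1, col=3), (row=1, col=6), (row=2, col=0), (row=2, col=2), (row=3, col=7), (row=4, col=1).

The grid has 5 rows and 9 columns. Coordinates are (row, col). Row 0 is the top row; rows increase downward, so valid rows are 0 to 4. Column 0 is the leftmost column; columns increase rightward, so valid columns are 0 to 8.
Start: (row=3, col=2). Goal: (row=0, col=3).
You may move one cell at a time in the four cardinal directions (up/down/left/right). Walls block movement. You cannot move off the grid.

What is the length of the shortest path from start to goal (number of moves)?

BFS from (row=3, col=2) until reaching (row=0, col=3):
  Distance 0: (row=3, col=2)
  Distance 1: (row=3, col=1), (row=3, col=3), (row=4, col=2)
  Distance 2: (row=2, col=1), (row=2, col=3), (row=3, col=0), (row=3, col=4), (row=4, col=3)
  Distance 3: (row=1, col=1), (row=2, col=4), (row=3, col=5), (row=4, col=0), (row=4, col=4)
  Distance 4: (row=0, col=1), (row=1, col=0), (row=1, col=4), (row=2, col=5), (row=3, col=6), (row=4, col=5)
  Distance 5: (row=0, col=0), (row=0, col=2), (row=0, col=4), (row=1, col=5), (row=2, col=6), (row=4, col=6)
  Distance 6: (row=0, col=3), (row=0, col=5), (row=2, col=7), (row=4, col=7)  <- goal reached here
One shortest path (6 moves): (row=3, col=2) -> (row=3, col=3) -> (row=3, col=4) -> (row=2, col=4) -> (row=1, col=4) -> (row=0, col=4) -> (row=0, col=3)

Answer: Shortest path length: 6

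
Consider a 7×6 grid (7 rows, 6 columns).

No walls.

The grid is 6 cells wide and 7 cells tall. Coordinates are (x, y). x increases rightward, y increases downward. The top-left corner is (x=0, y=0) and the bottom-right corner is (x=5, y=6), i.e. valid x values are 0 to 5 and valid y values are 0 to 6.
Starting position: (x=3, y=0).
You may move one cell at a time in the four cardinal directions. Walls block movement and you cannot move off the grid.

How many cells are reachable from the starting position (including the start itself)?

Answer: Reachable cells: 42

Derivation:
BFS flood-fill from (x=3, y=0):
  Distance 0: (x=3, y=0)
  Distance 1: (x=2, y=0), (x=4, y=0), (x=3, y=1)
  Distance 2: (x=1, y=0), (x=5, y=0), (x=2, y=1), (x=4, y=1), (x=3, y=2)
  Distance 3: (x=0, y=0), (x=1, y=1), (x=5, y=1), (x=2, y=2), (x=4, y=2), (x=3, y=3)
  Distance 4: (x=0, y=1), (x=1, y=2), (x=5, y=2), (x=2, y=3), (x=4, y=3), (x=3, y=4)
  Distance 5: (x=0, y=2), (x=1, y=3), (x=5, y=3), (x=2, y=4), (x=4, y=4), (x=3, y=5)
  Distance 6: (x=0, y=3), (x=1, y=4), (x=5, y=4), (x=2, y=5), (x=4, y=5), (x=3, y=6)
  Distance 7: (x=0, y=4), (x=1, y=5), (x=5, y=5), (x=2, y=6), (x=4, y=6)
  Distance 8: (x=0, y=5), (x=1, y=6), (x=5, y=6)
  Distance 9: (x=0, y=6)
Total reachable: 42 (grid has 42 open cells total)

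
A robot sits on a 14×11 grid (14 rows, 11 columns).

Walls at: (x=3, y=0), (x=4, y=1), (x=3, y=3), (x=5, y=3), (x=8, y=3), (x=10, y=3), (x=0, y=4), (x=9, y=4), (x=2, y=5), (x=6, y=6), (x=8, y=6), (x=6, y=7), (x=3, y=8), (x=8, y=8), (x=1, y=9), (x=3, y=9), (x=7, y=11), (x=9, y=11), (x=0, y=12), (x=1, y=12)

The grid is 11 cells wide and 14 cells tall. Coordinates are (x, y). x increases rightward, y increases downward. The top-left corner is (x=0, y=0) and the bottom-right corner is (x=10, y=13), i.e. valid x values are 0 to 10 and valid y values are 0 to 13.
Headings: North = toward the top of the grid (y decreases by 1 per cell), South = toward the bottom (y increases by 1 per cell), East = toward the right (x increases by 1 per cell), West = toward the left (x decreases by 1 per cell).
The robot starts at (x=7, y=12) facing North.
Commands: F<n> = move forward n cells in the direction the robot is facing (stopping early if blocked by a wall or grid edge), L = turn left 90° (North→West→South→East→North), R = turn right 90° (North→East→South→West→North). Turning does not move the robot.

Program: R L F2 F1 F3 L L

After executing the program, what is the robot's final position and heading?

Answer: Final position: (x=7, y=12), facing South

Derivation:
Start: (x=7, y=12), facing North
  R: turn right, now facing East
  L: turn left, now facing North
  F2: move forward 0/2 (blocked), now at (x=7, y=12)
  F1: move forward 0/1 (blocked), now at (x=7, y=12)
  F3: move forward 0/3 (blocked), now at (x=7, y=12)
  L: turn left, now facing West
  L: turn left, now facing South
Final: (x=7, y=12), facing South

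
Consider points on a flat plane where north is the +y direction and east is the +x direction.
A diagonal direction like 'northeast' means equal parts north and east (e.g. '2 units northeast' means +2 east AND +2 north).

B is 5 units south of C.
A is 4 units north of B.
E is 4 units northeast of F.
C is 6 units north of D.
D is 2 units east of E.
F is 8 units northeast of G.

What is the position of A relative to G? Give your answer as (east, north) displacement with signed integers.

Place G at the origin (east=0, north=0).
  F is 8 units northeast of G: delta (east=+8, north=+8); F at (east=8, north=8).
  E is 4 units northeast of F: delta (east=+4, north=+4); E at (east=12, north=12).
  D is 2 units east of E: delta (east=+2, north=+0); D at (east=14, north=12).
  C is 6 units north of D: delta (east=+0, north=+6); C at (east=14, north=18).
  B is 5 units south of C: delta (east=+0, north=-5); B at (east=14, north=13).
  A is 4 units north of B: delta (east=+0, north=+4); A at (east=14, north=17).
Therefore A relative to G: (east=14, north=17).

Answer: A is at (east=14, north=17) relative to G.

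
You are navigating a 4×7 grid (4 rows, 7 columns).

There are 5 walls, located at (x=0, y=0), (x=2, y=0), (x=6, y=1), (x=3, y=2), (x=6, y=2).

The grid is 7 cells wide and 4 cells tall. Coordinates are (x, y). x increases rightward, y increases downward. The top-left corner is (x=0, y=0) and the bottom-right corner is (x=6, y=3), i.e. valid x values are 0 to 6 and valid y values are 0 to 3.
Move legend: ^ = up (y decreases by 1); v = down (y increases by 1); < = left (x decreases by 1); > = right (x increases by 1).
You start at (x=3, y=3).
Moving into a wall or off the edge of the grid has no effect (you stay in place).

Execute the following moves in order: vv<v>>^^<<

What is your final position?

Answer: Final position: (x=2, y=1)

Derivation:
Start: (x=3, y=3)
  v (down): blocked, stay at (x=3, y=3)
  v (down): blocked, stay at (x=3, y=3)
  < (left): (x=3, y=3) -> (x=2, y=3)
  v (down): blocked, stay at (x=2, y=3)
  > (right): (x=2, y=3) -> (x=3, y=3)
  > (right): (x=3, y=3) -> (x=4, y=3)
  ^ (up): (x=4, y=3) -> (x=4, y=2)
  ^ (up): (x=4, y=2) -> (x=4, y=1)
  < (left): (x=4, y=1) -> (x=3, y=1)
  < (left): (x=3, y=1) -> (x=2, y=1)
Final: (x=2, y=1)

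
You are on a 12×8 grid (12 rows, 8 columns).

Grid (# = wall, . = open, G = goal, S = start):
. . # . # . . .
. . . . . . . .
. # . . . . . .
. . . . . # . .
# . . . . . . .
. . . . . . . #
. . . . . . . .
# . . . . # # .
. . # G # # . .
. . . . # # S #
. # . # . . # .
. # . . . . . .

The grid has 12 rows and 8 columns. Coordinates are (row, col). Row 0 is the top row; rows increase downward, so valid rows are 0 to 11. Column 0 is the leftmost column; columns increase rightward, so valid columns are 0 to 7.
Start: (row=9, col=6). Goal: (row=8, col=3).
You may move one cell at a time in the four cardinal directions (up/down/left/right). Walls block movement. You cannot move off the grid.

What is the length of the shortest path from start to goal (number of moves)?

BFS from (row=9, col=6) until reaching (row=8, col=3):
  Distance 0: (row=9, col=6)
  Distance 1: (row=8, col=6)
  Distance 2: (row=8, col=7)
  Distance 3: (row=7, col=7)
  Distance 4: (row=6, col=7)
  Distance 5: (row=6, col=6)
  Distance 6: (row=5, col=6), (row=6, col=5)
  Distance 7: (row=4, col=6), (row=5, col=5), (row=6, col=4)
  Distance 8: (row=3, col=6), (row=4, col=5), (row=4, col=7), (row=5, col=4), (row=6, col=3), (row=7, col=4)
  Distance 9: (row=2, col=6), (row=3, col=7), (row=4, col=4), (row=5, col=3), (row=6, col=2), (row=7, col=3)
  Distance 10: (row=1, col=6), (row=2, col=5), (row=2, col=7), (row=3, col=4), (row=4, col=3), (row=5, col=2), (row=6, col=1), (row=7, col=2), (row=8, col=3)  <- goal reached here
One shortest path (10 moves): (row=9, col=6) -> (row=8, col=6) -> (row=8, col=7) -> (row=7, col=7) -> (row=6, col=7) -> (row=6, col=6) -> (row=6, col=5) -> (row=6, col=4) -> (row=6, col=3) -> (row=7, col=3) -> (row=8, col=3)

Answer: Shortest path length: 10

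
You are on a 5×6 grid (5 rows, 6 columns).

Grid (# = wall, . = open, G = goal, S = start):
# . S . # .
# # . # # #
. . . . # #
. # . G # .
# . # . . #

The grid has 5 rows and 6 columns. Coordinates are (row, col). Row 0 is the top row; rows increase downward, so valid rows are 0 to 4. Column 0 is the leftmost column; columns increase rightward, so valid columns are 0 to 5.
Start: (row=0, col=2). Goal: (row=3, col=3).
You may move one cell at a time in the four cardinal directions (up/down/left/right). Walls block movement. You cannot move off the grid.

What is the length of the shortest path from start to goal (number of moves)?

Answer: Shortest path length: 4

Derivation:
BFS from (row=0, col=2) until reaching (row=3, col=3):
  Distance 0: (row=0, col=2)
  Distance 1: (row=0, col=1), (row=0, col=3), (row=1, col=2)
  Distance 2: (row=2, col=2)
  Distance 3: (row=2, col=1), (row=2, col=3), (row=3, col=2)
  Distance 4: (row=2, col=0), (row=3, col=3)  <- goal reached here
One shortest path (4 moves): (row=0, col=2) -> (row=1, col=2) -> (row=2, col=2) -> (row=2, col=3) -> (row=3, col=3)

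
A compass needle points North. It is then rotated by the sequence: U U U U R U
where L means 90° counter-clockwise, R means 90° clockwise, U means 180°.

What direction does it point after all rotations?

Start: North
  U (U-turn (180°)) -> South
  U (U-turn (180°)) -> North
  U (U-turn (180°)) -> South
  U (U-turn (180°)) -> North
  R (right (90° clockwise)) -> East
  U (U-turn (180°)) -> West
Final: West

Answer: Final heading: West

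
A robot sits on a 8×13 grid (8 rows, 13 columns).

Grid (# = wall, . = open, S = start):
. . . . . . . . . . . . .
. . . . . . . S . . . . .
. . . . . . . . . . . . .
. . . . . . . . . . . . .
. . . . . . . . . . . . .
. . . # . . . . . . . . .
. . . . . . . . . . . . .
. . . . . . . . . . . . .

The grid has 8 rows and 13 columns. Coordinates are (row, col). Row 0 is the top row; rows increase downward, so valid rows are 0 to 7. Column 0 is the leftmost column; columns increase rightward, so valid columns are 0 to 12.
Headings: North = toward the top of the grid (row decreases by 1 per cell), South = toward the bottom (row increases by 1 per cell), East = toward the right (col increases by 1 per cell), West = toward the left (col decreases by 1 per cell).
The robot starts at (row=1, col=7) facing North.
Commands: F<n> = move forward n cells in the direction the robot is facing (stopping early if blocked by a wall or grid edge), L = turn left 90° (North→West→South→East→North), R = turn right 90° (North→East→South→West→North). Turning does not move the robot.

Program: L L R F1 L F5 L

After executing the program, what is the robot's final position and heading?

Answer: Final position: (row=6, col=6), facing East

Derivation:
Start: (row=1, col=7), facing North
  L: turn left, now facing West
  L: turn left, now facing South
  R: turn right, now facing West
  F1: move forward 1, now at (row=1, col=6)
  L: turn left, now facing South
  F5: move forward 5, now at (row=6, col=6)
  L: turn left, now facing East
Final: (row=6, col=6), facing East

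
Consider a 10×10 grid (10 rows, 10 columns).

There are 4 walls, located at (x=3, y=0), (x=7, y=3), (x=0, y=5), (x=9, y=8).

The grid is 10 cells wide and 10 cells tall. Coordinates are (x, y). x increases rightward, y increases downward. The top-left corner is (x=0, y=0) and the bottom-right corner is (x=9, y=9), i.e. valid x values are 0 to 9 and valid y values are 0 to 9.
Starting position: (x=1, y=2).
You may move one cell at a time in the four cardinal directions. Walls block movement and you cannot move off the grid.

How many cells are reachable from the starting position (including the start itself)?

Answer: Reachable cells: 96

Derivation:
BFS flood-fill from (x=1, y=2):
  Distance 0: (x=1, y=2)
  Distance 1: (x=1, y=1), (x=0, y=2), (x=2, y=2), (x=1, y=3)
  Distance 2: (x=1, y=0), (x=0, y=1), (x=2, y=1), (x=3, y=2), (x=0, y=3), (x=2, y=3), (x=1, y=4)
  Distance 3: (x=0, y=0), (x=2, y=0), (x=3, y=1), (x=4, y=2), (x=3, y=3), (x=0, y=4), (x=2, y=4), (x=1, y=5)
  Distance 4: (x=4, y=1), (x=5, y=2), (x=4, y=3), (x=3, y=4), (x=2, y=5), (x=1, y=6)
  Distance 5: (x=4, y=0), (x=5, y=1), (x=6, y=2), (x=5, y=3), (x=4, y=4), (x=3, y=5), (x=0, y=6), (x=2, y=6), (x=1, y=7)
  Distance 6: (x=5, y=0), (x=6, y=1), (x=7, y=2), (x=6, y=3), (x=5, y=4), (x=4, y=5), (x=3, y=6), (x=0, y=7), (x=2, y=7), (x=1, y=8)
  Distance 7: (x=6, y=0), (x=7, y=1), (x=8, y=2), (x=6, y=4), (x=5, y=5), (x=4, y=6), (x=3, y=7), (x=0, y=8), (x=2, y=8), (x=1, y=9)
  Distance 8: (x=7, y=0), (x=8, y=1), (x=9, y=2), (x=8, y=3), (x=7, y=4), (x=6, y=5), (x=5, y=6), (x=4, y=7), (x=3, y=8), (x=0, y=9), (x=2, y=9)
  Distance 9: (x=8, y=0), (x=9, y=1), (x=9, y=3), (x=8, y=4), (x=7, y=5), (x=6, y=6), (x=5, y=7), (x=4, y=8), (x=3, y=9)
  Distance 10: (x=9, y=0), (x=9, y=4), (x=8, y=5), (x=7, y=6), (x=6, y=7), (x=5, y=8), (x=4, y=9)
  Distance 11: (x=9, y=5), (x=8, y=6), (x=7, y=7), (x=6, y=8), (x=5, y=9)
  Distance 12: (x=9, y=6), (x=8, y=7), (x=7, y=8), (x=6, y=9)
  Distance 13: (x=9, y=7), (x=8, y=8), (x=7, y=9)
  Distance 14: (x=8, y=9)
  Distance 15: (x=9, y=9)
Total reachable: 96 (grid has 96 open cells total)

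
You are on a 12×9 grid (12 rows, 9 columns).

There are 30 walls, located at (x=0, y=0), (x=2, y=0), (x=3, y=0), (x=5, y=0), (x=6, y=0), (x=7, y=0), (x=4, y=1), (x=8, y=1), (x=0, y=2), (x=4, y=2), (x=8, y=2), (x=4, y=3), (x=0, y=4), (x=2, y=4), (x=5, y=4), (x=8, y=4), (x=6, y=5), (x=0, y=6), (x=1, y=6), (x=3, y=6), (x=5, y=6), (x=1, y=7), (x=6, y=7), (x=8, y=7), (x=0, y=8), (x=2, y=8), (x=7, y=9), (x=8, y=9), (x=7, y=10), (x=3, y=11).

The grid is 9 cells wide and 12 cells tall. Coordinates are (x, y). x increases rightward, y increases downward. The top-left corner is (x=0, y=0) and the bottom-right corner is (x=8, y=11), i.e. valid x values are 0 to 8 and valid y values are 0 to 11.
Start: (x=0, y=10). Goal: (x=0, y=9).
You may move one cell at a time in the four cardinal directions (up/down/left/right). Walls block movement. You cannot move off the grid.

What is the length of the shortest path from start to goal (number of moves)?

Answer: Shortest path length: 1

Derivation:
BFS from (x=0, y=10) until reaching (x=0, y=9):
  Distance 0: (x=0, y=10)
  Distance 1: (x=0, y=9), (x=1, y=10), (x=0, y=11)  <- goal reached here
One shortest path (1 moves): (x=0, y=10) -> (x=0, y=9)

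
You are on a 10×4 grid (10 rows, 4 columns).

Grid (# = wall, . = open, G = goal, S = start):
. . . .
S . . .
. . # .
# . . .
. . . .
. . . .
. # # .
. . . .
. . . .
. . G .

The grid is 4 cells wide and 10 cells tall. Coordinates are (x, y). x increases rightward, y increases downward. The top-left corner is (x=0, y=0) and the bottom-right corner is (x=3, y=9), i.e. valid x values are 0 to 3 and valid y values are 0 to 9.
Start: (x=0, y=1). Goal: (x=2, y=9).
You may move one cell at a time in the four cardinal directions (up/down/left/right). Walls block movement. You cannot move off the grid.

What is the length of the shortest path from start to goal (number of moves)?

Answer: Shortest path length: 12

Derivation:
BFS from (x=0, y=1) until reaching (x=2, y=9):
  Distance 0: (x=0, y=1)
  Distance 1: (x=0, y=0), (x=1, y=1), (x=0, y=2)
  Distance 2: (x=1, y=0), (x=2, y=1), (x=1, y=2)
  Distance 3: (x=2, y=0), (x=3, y=1), (x=1, y=3)
  Distance 4: (x=3, y=0), (x=3, y=2), (x=2, y=3), (x=1, y=4)
  Distance 5: (x=3, y=3), (x=0, y=4), (x=2, y=4), (x=1, y=5)
  Distance 6: (x=3, y=4), (x=0, y=5), (x=2, y=5)
  Distance 7: (x=3, y=5), (x=0, y=6)
  Distance 8: (x=3, y=6), (x=0, y=7)
  Distance 9: (x=1, y=7), (x=3, y=7), (x=0, y=8)
  Distance 10: (x=2, y=7), (x=1, y=8), (x=3, y=8), (x=0, y=9)
  Distance 11: (x=2, y=8), (x=1, y=9), (x=3, y=9)
  Distance 12: (x=2, y=9)  <- goal reached here
One shortest path (12 moves): (x=0, y=1) -> (x=1, y=1) -> (x=2, y=1) -> (x=3, y=1) -> (x=3, y=2) -> (x=3, y=3) -> (x=3, y=4) -> (x=3, y=5) -> (x=3, y=6) -> (x=3, y=7) -> (x=2, y=7) -> (x=2, y=8) -> (x=2, y=9)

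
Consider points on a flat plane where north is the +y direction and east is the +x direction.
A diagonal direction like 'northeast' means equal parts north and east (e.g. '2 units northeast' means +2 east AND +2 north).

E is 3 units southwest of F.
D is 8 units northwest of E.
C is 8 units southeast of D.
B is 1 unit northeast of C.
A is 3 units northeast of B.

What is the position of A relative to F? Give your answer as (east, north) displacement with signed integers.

Answer: A is at (east=1, north=1) relative to F.

Derivation:
Place F at the origin (east=0, north=0).
  E is 3 units southwest of F: delta (east=-3, north=-3); E at (east=-3, north=-3).
  D is 8 units northwest of E: delta (east=-8, north=+8); D at (east=-11, north=5).
  C is 8 units southeast of D: delta (east=+8, north=-8); C at (east=-3, north=-3).
  B is 1 unit northeast of C: delta (east=+1, north=+1); B at (east=-2, north=-2).
  A is 3 units northeast of B: delta (east=+3, north=+3); A at (east=1, north=1).
Therefore A relative to F: (east=1, north=1).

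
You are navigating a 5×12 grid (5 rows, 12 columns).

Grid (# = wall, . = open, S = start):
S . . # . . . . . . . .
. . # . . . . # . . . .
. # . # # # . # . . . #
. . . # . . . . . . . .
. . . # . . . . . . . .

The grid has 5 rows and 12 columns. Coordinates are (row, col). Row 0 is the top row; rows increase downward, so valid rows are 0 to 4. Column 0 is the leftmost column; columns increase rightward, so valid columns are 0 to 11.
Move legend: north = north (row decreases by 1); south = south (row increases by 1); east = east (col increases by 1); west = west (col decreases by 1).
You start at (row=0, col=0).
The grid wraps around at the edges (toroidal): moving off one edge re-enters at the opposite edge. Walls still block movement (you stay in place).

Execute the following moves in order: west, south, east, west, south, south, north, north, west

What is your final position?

Answer: Final position: (row=4, col=10)

Derivation:
Start: (row=0, col=0)
  west (west): (row=0, col=0) -> (row=0, col=11)
  south (south): (row=0, col=11) -> (row=1, col=11)
  east (east): (row=1, col=11) -> (row=1, col=0)
  west (west): (row=1, col=0) -> (row=1, col=11)
  south (south): blocked, stay at (row=1, col=11)
  south (south): blocked, stay at (row=1, col=11)
  north (north): (row=1, col=11) -> (row=0, col=11)
  north (north): (row=0, col=11) -> (row=4, col=11)
  west (west): (row=4, col=11) -> (row=4, col=10)
Final: (row=4, col=10)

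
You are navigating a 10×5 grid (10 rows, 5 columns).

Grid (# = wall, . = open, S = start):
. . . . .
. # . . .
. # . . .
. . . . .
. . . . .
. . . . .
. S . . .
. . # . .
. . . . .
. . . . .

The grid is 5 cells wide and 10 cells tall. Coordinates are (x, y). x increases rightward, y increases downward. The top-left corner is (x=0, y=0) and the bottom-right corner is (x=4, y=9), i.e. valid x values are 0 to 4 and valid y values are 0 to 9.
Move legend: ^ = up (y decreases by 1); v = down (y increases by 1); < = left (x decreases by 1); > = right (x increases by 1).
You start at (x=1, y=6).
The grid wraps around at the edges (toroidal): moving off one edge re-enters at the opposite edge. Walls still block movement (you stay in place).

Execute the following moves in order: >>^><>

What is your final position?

Answer: Final position: (x=4, y=5)

Derivation:
Start: (x=1, y=6)
  > (right): (x=1, y=6) -> (x=2, y=6)
  > (right): (x=2, y=6) -> (x=3, y=6)
  ^ (up): (x=3, y=6) -> (x=3, y=5)
  > (right): (x=3, y=5) -> (x=4, y=5)
  < (left): (x=4, y=5) -> (x=3, y=5)
  > (right): (x=3, y=5) -> (x=4, y=5)
Final: (x=4, y=5)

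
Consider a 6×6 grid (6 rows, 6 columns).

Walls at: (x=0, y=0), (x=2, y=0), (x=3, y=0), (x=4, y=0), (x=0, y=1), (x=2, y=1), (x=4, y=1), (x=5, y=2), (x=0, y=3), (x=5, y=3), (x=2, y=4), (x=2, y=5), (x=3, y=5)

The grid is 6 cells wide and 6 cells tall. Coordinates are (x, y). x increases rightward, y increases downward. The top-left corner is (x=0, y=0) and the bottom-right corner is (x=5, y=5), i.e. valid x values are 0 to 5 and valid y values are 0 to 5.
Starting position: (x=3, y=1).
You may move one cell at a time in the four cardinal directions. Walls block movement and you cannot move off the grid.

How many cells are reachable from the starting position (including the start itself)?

Answer: Reachable cells: 21

Derivation:
BFS flood-fill from (x=3, y=1):
  Distance 0: (x=3, y=1)
  Distance 1: (x=3, y=2)
  Distance 2: (x=2, y=2), (x=4, y=2), (x=3, y=3)
  Distance 3: (x=1, y=2), (x=2, y=3), (x=4, y=3), (x=3, y=4)
  Distance 4: (x=1, y=1), (x=0, y=2), (x=1, y=3), (x=4, y=4)
  Distance 5: (x=1, y=0), (x=1, y=4), (x=5, y=4), (x=4, y=5)
  Distance 6: (x=0, y=4), (x=1, y=5), (x=5, y=5)
  Distance 7: (x=0, y=5)
Total reachable: 21 (grid has 23 open cells total)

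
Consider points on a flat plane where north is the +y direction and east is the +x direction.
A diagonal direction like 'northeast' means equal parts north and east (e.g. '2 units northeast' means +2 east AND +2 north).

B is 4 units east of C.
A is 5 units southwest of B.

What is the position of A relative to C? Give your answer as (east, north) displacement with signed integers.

Place C at the origin (east=0, north=0).
  B is 4 units east of C: delta (east=+4, north=+0); B at (east=4, north=0).
  A is 5 units southwest of B: delta (east=-5, north=-5); A at (east=-1, north=-5).
Therefore A relative to C: (east=-1, north=-5).

Answer: A is at (east=-1, north=-5) relative to C.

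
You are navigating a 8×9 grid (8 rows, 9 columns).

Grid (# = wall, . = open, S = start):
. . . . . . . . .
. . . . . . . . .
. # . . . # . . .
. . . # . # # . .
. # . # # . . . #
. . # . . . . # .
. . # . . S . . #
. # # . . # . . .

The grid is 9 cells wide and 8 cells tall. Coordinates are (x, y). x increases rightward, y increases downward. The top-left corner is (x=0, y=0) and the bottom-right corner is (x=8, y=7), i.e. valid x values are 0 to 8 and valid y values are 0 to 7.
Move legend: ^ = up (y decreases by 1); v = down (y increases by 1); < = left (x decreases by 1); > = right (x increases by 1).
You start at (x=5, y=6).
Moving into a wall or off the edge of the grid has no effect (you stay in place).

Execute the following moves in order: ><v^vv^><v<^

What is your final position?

Answer: Final position: (x=4, y=5)

Derivation:
Start: (x=5, y=6)
  > (right): (x=5, y=6) -> (x=6, y=6)
  < (left): (x=6, y=6) -> (x=5, y=6)
  v (down): blocked, stay at (x=5, y=6)
  ^ (up): (x=5, y=6) -> (x=5, y=5)
  v (down): (x=5, y=5) -> (x=5, y=6)
  v (down): blocked, stay at (x=5, y=6)
  ^ (up): (x=5, y=6) -> (x=5, y=5)
  > (right): (x=5, y=5) -> (x=6, y=5)
  < (left): (x=6, y=5) -> (x=5, y=5)
  v (down): (x=5, y=5) -> (x=5, y=6)
  < (left): (x=5, y=6) -> (x=4, y=6)
  ^ (up): (x=4, y=6) -> (x=4, y=5)
Final: (x=4, y=5)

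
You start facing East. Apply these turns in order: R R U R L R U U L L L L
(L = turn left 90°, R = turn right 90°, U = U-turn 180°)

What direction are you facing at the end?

Answer: Final heading: South

Derivation:
Start: East
  R (right (90° clockwise)) -> South
  R (right (90° clockwise)) -> West
  U (U-turn (180°)) -> East
  R (right (90° clockwise)) -> South
  L (left (90° counter-clockwise)) -> East
  R (right (90° clockwise)) -> South
  U (U-turn (180°)) -> North
  U (U-turn (180°)) -> South
  L (left (90° counter-clockwise)) -> East
  L (left (90° counter-clockwise)) -> North
  L (left (90° counter-clockwise)) -> West
  L (left (90° counter-clockwise)) -> South
Final: South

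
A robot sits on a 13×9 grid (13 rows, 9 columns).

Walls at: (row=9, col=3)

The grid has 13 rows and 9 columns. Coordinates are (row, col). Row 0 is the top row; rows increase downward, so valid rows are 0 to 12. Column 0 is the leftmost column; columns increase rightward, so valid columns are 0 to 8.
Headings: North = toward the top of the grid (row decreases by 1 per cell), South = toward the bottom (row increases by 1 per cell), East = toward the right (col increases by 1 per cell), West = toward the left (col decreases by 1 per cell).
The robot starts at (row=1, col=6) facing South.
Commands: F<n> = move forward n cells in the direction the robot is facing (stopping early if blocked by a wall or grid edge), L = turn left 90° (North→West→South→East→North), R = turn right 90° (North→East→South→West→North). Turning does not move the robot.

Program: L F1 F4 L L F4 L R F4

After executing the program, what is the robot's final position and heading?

Answer: Final position: (row=1, col=0), facing West

Derivation:
Start: (row=1, col=6), facing South
  L: turn left, now facing East
  F1: move forward 1, now at (row=1, col=7)
  F4: move forward 1/4 (blocked), now at (row=1, col=8)
  L: turn left, now facing North
  L: turn left, now facing West
  F4: move forward 4, now at (row=1, col=4)
  L: turn left, now facing South
  R: turn right, now facing West
  F4: move forward 4, now at (row=1, col=0)
Final: (row=1, col=0), facing West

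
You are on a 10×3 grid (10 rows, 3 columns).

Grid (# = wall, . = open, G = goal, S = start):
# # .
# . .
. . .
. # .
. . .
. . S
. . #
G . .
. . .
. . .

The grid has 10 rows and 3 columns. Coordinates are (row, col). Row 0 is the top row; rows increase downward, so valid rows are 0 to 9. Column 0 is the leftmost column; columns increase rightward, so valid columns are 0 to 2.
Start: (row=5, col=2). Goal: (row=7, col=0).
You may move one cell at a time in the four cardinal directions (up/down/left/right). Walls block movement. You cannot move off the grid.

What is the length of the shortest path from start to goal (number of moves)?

BFS from (row=5, col=2) until reaching (row=7, col=0):
  Distance 0: (row=5, col=2)
  Distance 1: (row=4, col=2), (row=5, col=1)
  Distance 2: (row=3, col=2), (row=4, col=1), (row=5, col=0), (row=6, col=1)
  Distance 3: (row=2, col=2), (row=4, col=0), (row=6, col=0), (row=7, col=1)
  Distance 4: (row=1, col=2), (row=2, col=1), (row=3, col=0), (row=7, col=0), (row=7, col=2), (row=8, col=1)  <- goal reached here
One shortest path (4 moves): (row=5, col=2) -> (row=5, col=1) -> (row=5, col=0) -> (row=6, col=0) -> (row=7, col=0)

Answer: Shortest path length: 4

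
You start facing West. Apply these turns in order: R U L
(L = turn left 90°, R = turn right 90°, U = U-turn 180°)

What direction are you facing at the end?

Start: West
  R (right (90° clockwise)) -> North
  U (U-turn (180°)) -> South
  L (left (90° counter-clockwise)) -> East
Final: East

Answer: Final heading: East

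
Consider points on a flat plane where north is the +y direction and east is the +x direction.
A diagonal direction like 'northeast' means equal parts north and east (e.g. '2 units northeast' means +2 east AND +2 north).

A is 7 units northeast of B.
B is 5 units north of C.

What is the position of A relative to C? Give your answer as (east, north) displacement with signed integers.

Answer: A is at (east=7, north=12) relative to C.

Derivation:
Place C at the origin (east=0, north=0).
  B is 5 units north of C: delta (east=+0, north=+5); B at (east=0, north=5).
  A is 7 units northeast of B: delta (east=+7, north=+7); A at (east=7, north=12).
Therefore A relative to C: (east=7, north=12).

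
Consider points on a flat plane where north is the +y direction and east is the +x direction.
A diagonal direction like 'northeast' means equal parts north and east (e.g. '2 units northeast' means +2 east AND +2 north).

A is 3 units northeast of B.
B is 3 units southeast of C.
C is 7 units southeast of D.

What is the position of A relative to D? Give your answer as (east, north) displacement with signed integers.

Place D at the origin (east=0, north=0).
  C is 7 units southeast of D: delta (east=+7, north=-7); C at (east=7, north=-7).
  B is 3 units southeast of C: delta (east=+3, north=-3); B at (east=10, north=-10).
  A is 3 units northeast of B: delta (east=+3, north=+3); A at (east=13, north=-7).
Therefore A relative to D: (east=13, north=-7).

Answer: A is at (east=13, north=-7) relative to D.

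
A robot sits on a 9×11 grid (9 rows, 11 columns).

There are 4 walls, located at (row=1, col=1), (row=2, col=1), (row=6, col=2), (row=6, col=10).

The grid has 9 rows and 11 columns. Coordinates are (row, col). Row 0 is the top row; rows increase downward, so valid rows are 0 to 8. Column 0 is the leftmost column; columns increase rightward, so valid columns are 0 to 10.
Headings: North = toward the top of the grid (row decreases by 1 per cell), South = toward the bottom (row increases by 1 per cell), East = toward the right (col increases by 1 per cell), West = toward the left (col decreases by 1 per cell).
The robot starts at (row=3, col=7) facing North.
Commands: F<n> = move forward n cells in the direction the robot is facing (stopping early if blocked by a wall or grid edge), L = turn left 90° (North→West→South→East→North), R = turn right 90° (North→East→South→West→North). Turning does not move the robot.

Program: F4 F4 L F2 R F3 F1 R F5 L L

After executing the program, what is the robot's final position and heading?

Answer: Final position: (row=0, col=10), facing West

Derivation:
Start: (row=3, col=7), facing North
  F4: move forward 3/4 (blocked), now at (row=0, col=7)
  F4: move forward 0/4 (blocked), now at (row=0, col=7)
  L: turn left, now facing West
  F2: move forward 2, now at (row=0, col=5)
  R: turn right, now facing North
  F3: move forward 0/3 (blocked), now at (row=0, col=5)
  F1: move forward 0/1 (blocked), now at (row=0, col=5)
  R: turn right, now facing East
  F5: move forward 5, now at (row=0, col=10)
  L: turn left, now facing North
  L: turn left, now facing West
Final: (row=0, col=10), facing West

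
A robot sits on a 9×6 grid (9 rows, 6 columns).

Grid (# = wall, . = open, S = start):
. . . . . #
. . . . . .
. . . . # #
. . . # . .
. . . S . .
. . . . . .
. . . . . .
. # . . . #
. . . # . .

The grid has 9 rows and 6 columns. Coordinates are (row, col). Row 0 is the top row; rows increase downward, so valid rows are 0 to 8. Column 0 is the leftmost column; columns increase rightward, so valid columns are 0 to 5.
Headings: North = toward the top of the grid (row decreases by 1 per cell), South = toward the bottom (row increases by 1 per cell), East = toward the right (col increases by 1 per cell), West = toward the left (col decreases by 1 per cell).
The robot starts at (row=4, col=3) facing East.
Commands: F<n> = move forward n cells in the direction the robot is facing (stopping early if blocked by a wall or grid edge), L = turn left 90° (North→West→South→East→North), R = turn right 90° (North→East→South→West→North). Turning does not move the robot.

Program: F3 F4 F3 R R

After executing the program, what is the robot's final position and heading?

Answer: Final position: (row=4, col=5), facing West

Derivation:
Start: (row=4, col=3), facing East
  F3: move forward 2/3 (blocked), now at (row=4, col=5)
  F4: move forward 0/4 (blocked), now at (row=4, col=5)
  F3: move forward 0/3 (blocked), now at (row=4, col=5)
  R: turn right, now facing South
  R: turn right, now facing West
Final: (row=4, col=5), facing West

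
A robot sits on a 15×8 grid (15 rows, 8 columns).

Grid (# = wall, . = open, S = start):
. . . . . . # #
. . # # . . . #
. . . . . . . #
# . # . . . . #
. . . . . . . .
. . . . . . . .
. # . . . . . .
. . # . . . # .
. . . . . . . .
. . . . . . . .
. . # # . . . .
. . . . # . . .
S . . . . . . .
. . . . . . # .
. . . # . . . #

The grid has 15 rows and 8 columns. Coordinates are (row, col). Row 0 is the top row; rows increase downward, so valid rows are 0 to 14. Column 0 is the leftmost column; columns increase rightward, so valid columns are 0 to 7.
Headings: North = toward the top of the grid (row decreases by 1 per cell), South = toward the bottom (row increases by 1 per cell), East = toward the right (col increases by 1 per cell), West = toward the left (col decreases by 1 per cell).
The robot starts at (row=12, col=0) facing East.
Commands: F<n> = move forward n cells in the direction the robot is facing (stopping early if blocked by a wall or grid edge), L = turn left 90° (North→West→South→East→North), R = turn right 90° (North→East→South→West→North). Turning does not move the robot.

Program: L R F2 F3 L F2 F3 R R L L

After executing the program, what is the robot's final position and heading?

Start: (row=12, col=0), facing East
  L: turn left, now facing North
  R: turn right, now facing East
  F2: move forward 2, now at (row=12, col=2)
  F3: move forward 3, now at (row=12, col=5)
  L: turn left, now facing North
  F2: move forward 2, now at (row=10, col=5)
  F3: move forward 3, now at (row=7, col=5)
  R: turn right, now facing East
  R: turn right, now facing South
  L: turn left, now facing East
  L: turn left, now facing North
Final: (row=7, col=5), facing North

Answer: Final position: (row=7, col=5), facing North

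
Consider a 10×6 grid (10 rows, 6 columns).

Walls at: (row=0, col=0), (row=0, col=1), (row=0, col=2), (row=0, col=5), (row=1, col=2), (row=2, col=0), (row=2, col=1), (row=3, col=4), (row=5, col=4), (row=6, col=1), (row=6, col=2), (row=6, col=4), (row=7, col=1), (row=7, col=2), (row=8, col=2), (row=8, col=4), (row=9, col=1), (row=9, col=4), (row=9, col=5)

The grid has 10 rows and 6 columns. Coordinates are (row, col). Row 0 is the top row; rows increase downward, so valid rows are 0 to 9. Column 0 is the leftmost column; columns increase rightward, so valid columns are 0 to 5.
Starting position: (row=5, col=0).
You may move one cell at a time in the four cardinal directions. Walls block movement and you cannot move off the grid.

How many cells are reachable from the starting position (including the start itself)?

BFS flood-fill from (row=5, col=0):
  Distance 0: (row=5, col=0)
  Distance 1: (row=4, col=0), (row=5, col=1), (row=6, col=0)
  Distance 2: (row=3, col=0), (row=4, col=1), (row=5, col=2), (row=7, col=0)
  Distance 3: (row=3, col=1), (row=4, col=2), (row=5, col=3), (row=8, col=0)
  Distance 4: (row=3, col=2), (row=4, col=3), (row=6, col=3), (row=8, col=1), (row=9, col=0)
  Distance 5: (row=2, col=2), (row=3, col=3), (row=4, col=4), (row=7, col=3)
  Distance 6: (row=2, col=3), (row=4, col=5), (row=7, col=4), (row=8, col=3)
  Distance 7: (row=1, col=3), (row=2, col=4), (row=3, col=5), (row=5, col=5), (row=7, col=5), (row=9, col=3)
  Distance 8: (row=0, col=3), (row=1, col=4), (row=2, col=5), (row=6, col=5), (row=8, col=5), (row=9, col=2)
  Distance 9: (row=0, col=4), (row=1, col=5)
Total reachable: 39 (grid has 41 open cells total)

Answer: Reachable cells: 39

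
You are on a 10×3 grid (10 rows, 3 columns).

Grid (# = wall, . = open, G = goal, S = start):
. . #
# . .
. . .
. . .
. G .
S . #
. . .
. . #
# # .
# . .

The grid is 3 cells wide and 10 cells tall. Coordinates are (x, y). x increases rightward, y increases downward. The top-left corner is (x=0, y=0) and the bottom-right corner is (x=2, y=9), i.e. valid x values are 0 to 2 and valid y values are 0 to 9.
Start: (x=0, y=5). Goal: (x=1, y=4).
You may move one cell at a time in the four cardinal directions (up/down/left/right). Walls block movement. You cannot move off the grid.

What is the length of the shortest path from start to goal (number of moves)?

BFS from (x=0, y=5) until reaching (x=1, y=4):
  Distance 0: (x=0, y=5)
  Distance 1: (x=0, y=4), (x=1, y=5), (x=0, y=6)
  Distance 2: (x=0, y=3), (x=1, y=4), (x=1, y=6), (x=0, y=7)  <- goal reached here
One shortest path (2 moves): (x=0, y=5) -> (x=1, y=5) -> (x=1, y=4)

Answer: Shortest path length: 2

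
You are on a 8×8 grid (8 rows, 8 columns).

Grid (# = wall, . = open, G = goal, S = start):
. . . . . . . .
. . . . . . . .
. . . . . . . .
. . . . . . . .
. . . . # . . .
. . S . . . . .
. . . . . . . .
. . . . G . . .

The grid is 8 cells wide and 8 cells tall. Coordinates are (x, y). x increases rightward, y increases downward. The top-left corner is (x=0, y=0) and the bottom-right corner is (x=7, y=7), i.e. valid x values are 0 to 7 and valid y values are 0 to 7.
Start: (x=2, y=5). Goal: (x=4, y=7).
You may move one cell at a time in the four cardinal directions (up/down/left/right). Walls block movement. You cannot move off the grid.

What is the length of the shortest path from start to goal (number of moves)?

BFS from (x=2, y=5) until reaching (x=4, y=7):
  Distance 0: (x=2, y=5)
  Distance 1: (x=2, y=4), (x=1, y=5), (x=3, y=5), (x=2, y=6)
  Distance 2: (x=2, y=3), (x=1, y=4), (x=3, y=4), (x=0, y=5), (x=4, y=5), (x=1, y=6), (x=3, y=6), (x=2, y=7)
  Distance 3: (x=2, y=2), (x=1, y=3), (x=3, y=3), (x=0, y=4), (x=5, y=5), (x=0, y=6), (x=4, y=6), (x=1, y=7), (x=3, y=7)
  Distance 4: (x=2, y=1), (x=1, y=2), (x=3, y=2), (x=0, y=3), (x=4, y=3), (x=5, y=4), (x=6, y=5), (x=5, y=6), (x=0, y=7), (x=4, y=7)  <- goal reached here
One shortest path (4 moves): (x=2, y=5) -> (x=3, y=5) -> (x=4, y=5) -> (x=4, y=6) -> (x=4, y=7)

Answer: Shortest path length: 4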